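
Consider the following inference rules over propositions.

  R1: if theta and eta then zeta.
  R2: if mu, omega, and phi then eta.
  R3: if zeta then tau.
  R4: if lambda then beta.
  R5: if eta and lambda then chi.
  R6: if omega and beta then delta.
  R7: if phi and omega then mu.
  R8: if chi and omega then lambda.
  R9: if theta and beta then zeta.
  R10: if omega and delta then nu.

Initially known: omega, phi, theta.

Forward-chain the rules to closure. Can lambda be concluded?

No

lambda would need chi and omega (R8), but chi is never established.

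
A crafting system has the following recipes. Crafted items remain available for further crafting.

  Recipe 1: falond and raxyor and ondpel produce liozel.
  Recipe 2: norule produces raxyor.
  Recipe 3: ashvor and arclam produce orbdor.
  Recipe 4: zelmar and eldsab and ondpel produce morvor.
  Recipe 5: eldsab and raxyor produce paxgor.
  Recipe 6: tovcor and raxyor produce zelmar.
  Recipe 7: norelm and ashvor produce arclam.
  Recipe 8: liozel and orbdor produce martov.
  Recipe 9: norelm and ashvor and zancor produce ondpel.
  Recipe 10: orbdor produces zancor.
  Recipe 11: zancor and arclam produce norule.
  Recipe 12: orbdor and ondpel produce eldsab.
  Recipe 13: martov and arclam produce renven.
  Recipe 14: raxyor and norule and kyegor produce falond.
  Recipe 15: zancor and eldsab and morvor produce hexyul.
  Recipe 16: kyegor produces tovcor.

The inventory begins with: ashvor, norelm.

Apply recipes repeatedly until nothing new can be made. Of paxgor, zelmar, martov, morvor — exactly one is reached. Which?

paxgor

norelm and ashvor → arclam (Recipe 7).
Using Recipe 3, ashvor and arclam make orbdor.
orbdor → zancor (Recipe 10).
norelm and ashvor and zancor → ondpel (Recipe 9).
Using Recipe 11, zancor and arclam make norule.
norule → raxyor (Recipe 2).
Using Recipe 12, orbdor and ondpel make eldsab.
eldsab and raxyor → paxgor (Recipe 5).
morvor would need zelmar, eldsab, and ondpel (Recipe 4), but zelmar is never obtained. martov would need liozel and orbdor (Recipe 8), but liozel is never obtained. zelmar would need tovcor and raxyor (Recipe 6), but tovcor is never obtained.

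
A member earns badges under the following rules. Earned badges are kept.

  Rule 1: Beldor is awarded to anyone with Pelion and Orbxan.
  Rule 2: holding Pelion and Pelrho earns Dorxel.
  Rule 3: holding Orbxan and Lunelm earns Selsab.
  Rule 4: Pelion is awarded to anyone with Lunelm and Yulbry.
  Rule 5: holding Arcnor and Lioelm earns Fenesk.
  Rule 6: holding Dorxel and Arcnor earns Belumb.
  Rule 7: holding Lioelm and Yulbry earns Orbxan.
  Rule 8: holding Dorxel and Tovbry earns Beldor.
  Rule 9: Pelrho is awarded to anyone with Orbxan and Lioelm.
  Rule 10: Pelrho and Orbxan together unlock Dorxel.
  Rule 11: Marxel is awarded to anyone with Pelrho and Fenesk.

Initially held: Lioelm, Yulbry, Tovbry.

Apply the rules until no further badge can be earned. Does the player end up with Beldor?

Yes

With Lioelm and Yulbry, Orbxan is earned (Rule 7).
With Orbxan and Lioelm, Pelrho is earned (Rule 9).
With Pelrho and Orbxan, Dorxel is earned (Rule 10).
With Dorxel and Tovbry, Beldor is earned (Rule 8).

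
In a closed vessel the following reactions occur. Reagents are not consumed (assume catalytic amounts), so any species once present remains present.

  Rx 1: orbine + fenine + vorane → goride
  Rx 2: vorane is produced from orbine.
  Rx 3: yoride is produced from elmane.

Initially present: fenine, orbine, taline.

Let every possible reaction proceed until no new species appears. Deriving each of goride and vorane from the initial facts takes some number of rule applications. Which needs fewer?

vorane

vorane: orbine present → vorane forms (Rx 2). [1 rule application]
goride: orbine present → vorane forms (Rx 2). orbine, fenine, and vorane present → goride forms (Rx 1). [2 rule applications]
vorane needs fewer.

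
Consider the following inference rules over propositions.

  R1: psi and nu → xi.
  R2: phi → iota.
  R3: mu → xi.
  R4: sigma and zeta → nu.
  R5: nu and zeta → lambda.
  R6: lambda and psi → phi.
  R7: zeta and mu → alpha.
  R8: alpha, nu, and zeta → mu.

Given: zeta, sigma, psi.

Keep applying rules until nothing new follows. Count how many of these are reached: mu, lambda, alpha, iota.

sigma and zeta hold, so nu follows (R4).
From nu and zeta, R5 gives lambda.
lambda and psi hold, so phi follows (R6).
phi holds, so iota follows (R2).
mu would need alpha, nu, and zeta (R8), but alpha is never established.
lambda: reached.
alpha would need zeta and mu (R7), but mu is never established.
iota: reached.
Reached: lambda and iota — 2 of the 4.

2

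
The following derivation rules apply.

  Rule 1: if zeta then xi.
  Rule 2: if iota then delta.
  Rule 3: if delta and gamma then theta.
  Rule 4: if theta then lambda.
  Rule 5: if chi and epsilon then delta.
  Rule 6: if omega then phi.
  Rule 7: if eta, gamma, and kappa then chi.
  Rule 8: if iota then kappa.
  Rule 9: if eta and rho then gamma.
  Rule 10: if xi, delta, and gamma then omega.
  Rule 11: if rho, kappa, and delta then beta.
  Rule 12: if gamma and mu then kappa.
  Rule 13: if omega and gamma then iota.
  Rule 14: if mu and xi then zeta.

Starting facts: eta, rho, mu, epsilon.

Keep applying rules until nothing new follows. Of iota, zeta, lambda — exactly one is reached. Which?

From eta and rho, Rule 9 gives gamma.
From gamma and mu, Rule 12 gives kappa.
eta, gamma, and kappa hold, so chi follows (Rule 7).
chi and epsilon hold, so delta follows (Rule 5).
delta and gamma hold, so theta follows (Rule 3).
From theta, Rule 4 gives lambda.
zeta would need mu and xi (Rule 14), but xi is never established. iota would need omega and gamma (Rule 13), but omega is never established.

lambda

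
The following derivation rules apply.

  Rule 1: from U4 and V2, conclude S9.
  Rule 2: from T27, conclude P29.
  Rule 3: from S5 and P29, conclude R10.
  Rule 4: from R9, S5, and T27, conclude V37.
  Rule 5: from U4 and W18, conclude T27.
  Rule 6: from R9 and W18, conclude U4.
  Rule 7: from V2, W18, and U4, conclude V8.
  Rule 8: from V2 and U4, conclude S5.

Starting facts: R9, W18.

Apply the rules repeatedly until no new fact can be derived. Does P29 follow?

From R9 and W18, Rule 6 gives U4.
U4 and W18 hold, so T27 follows (Rule 5).
From T27, Rule 2 gives P29.

Yes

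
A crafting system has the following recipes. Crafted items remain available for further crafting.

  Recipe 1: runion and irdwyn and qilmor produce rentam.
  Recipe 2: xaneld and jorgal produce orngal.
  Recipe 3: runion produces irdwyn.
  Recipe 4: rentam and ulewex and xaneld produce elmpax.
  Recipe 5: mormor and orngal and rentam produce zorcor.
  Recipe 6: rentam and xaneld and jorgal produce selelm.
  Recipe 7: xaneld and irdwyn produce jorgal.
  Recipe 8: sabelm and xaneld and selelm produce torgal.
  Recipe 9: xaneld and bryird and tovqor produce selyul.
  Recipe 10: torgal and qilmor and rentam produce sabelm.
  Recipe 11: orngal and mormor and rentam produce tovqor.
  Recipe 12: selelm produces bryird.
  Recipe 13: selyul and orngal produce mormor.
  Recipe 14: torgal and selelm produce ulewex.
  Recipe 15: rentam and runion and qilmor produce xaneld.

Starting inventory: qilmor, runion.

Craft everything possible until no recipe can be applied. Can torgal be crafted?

torgal would need sabelm, xaneld, and selelm (Recipe 8), but sabelm is never obtained.

No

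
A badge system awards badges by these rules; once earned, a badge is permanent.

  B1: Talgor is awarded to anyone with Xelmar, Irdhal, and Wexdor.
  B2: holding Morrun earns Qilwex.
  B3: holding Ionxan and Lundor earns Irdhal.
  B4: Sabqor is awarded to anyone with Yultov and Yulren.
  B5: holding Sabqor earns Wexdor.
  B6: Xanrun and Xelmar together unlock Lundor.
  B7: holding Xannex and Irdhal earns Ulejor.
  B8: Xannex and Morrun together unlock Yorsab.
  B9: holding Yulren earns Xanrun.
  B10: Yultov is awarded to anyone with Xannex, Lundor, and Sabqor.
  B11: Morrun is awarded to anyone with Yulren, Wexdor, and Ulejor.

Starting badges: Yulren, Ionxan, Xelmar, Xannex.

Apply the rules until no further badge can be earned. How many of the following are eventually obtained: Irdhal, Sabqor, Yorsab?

1

With Yulren, Xanrun is earned (B9).
With Xanrun and Xelmar, Lundor is earned (B6).
With Ionxan and Lundor, Irdhal is earned (B3).
Irdhal: reached.
Sabqor would need Yultov and Yulren (B4), but Yultov is never earned.
Yorsab would need Xannex and Morrun (B8), but Morrun is never earned.
Reached: Irdhal — 1 of the 3.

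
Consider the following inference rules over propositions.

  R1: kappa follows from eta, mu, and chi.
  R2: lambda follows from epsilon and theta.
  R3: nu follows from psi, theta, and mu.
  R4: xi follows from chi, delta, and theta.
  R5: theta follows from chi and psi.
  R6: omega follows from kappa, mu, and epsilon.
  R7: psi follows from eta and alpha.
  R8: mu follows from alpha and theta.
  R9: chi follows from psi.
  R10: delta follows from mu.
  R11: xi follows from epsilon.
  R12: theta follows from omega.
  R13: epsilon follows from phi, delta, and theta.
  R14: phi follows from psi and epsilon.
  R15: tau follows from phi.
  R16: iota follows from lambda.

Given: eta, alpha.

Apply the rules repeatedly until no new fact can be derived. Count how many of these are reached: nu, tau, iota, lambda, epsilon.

1

From eta and alpha, R7 gives psi.
From psi, R9 gives chi.
From chi and psi, R5 gives theta.
alpha and theta hold, so mu follows (R8).
psi, theta, and mu hold, so nu follows (R3).
nu: reached.
tau would need phi (R15), but phi is never established.
iota would need lambda (R16), but lambda is never established.
lambda would need epsilon and theta (R2), but epsilon is never established.
epsilon would need phi, delta, and theta (R13), but phi is never established.
Reached: nu — 1 of the 5.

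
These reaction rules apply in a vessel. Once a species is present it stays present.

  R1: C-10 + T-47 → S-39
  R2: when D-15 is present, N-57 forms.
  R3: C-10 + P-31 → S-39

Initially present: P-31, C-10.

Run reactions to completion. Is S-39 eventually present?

C-10 and P-31 present → S-39 forms (R3).

Yes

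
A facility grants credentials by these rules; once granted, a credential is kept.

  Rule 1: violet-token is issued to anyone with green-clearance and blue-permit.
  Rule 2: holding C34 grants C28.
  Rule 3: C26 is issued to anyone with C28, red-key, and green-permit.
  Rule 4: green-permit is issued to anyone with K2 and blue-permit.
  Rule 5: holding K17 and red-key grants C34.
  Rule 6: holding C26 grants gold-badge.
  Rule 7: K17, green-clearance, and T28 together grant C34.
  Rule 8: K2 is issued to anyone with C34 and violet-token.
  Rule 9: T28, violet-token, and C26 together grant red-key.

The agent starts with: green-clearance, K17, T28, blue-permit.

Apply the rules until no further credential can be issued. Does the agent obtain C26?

C26 would need C28, red-key, and green-permit (Rule 3), but red-key is never granted.

No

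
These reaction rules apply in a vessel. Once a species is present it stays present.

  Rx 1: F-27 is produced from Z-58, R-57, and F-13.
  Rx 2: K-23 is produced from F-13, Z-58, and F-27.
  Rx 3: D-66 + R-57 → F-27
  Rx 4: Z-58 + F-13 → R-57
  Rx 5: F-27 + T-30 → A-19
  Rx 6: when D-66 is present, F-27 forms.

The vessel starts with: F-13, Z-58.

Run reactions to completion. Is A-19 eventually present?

A-19 would need F-27 and T-30 (Rx 5), but T-30 never forms.

No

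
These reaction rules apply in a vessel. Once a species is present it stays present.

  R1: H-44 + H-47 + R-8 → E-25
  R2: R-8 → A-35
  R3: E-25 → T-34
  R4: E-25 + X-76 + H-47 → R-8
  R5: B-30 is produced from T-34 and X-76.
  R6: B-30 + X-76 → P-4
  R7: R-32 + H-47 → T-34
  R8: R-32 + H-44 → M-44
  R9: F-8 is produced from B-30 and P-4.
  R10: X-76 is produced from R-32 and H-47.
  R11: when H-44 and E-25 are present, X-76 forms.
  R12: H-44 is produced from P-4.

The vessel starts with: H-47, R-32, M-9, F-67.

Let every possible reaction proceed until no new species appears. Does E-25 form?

No

E-25 would need H-44, H-47, and R-8 (R1), but R-8 never forms.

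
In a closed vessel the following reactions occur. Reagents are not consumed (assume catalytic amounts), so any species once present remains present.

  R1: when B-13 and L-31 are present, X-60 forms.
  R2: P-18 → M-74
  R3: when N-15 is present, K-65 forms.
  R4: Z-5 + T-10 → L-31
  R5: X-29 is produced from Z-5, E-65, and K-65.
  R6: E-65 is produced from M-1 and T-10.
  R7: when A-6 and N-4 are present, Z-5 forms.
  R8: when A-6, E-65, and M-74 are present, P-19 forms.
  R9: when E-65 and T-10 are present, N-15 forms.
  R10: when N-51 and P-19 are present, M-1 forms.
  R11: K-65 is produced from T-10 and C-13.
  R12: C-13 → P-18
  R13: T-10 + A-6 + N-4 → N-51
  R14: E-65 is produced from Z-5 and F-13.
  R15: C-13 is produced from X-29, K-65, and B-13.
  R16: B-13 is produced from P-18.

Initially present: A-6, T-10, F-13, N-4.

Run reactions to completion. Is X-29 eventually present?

A-6 and N-4 present → Z-5 forms (R7).
Z-5 and F-13 present → E-65 forms (R14).
E-65 and T-10 present → N-15 forms (R9).
N-15 present → K-65 forms (R3).
Z-5, E-65, and K-65 present → X-29 forms (R5).

Yes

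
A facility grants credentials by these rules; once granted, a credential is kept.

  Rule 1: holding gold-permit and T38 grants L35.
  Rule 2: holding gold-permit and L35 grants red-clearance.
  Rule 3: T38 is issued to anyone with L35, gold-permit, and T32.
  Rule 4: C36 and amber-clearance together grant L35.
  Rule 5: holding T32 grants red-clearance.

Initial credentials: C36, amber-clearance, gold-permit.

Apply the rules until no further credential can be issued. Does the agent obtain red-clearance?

Yes

Holding C36 and amber-clearance grants L35 (Rule 4).
Holding gold-permit and L35 grants red-clearance (Rule 2).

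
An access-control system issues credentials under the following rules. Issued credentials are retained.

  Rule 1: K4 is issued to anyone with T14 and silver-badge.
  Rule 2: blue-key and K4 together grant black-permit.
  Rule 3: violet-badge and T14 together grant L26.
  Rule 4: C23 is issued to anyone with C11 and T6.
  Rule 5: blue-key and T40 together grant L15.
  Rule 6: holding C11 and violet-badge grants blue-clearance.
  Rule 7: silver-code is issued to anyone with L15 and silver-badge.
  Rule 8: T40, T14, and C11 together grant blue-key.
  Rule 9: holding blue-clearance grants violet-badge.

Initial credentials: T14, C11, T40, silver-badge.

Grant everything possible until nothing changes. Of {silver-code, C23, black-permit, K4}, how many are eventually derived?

3

Holding T40, T14, and C11 grants blue-key (Rule 8).
Holding T14 and silver-badge grants K4 (Rule 1).
Holding blue-key and K4 grants black-permit (Rule 2).
Holding blue-key and T40 grants L15 (Rule 5).
Holding L15 and silver-badge grants silver-code (Rule 7).
silver-code: reached.
C23 would need C11 and T6 (Rule 4), but T6 is never granted.
black-permit: reached.
K4: reached.
Reached: silver-code, black-permit, and K4 — 3 of the 4.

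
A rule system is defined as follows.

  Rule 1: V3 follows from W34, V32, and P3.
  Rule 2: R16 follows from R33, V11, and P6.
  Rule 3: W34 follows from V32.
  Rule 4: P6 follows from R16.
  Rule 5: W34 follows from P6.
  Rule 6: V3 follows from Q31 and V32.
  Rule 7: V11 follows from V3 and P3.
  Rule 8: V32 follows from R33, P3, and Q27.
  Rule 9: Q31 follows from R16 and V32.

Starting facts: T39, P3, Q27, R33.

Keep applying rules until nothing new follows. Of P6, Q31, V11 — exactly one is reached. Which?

From R33, P3, and Q27, Rule 8 gives V32.
V32 holds, so W34 follows (Rule 3).
From W34, V32, and P3, Rule 1 gives V3.
V3 and P3 hold, so V11 follows (Rule 7).
Q31 would need R16 and V32 (Rule 9), but R16 is never established. P6 would need R16 (Rule 4), but R16 is never established.

V11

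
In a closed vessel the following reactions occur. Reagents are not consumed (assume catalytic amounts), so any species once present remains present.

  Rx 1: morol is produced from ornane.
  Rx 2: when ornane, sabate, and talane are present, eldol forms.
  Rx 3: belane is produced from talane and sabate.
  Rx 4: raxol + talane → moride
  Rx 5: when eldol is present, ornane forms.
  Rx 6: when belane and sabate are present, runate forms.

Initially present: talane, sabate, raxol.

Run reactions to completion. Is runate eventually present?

talane and sabate present → belane forms (Rx 3).
belane and sabate present → runate forms (Rx 6).

Yes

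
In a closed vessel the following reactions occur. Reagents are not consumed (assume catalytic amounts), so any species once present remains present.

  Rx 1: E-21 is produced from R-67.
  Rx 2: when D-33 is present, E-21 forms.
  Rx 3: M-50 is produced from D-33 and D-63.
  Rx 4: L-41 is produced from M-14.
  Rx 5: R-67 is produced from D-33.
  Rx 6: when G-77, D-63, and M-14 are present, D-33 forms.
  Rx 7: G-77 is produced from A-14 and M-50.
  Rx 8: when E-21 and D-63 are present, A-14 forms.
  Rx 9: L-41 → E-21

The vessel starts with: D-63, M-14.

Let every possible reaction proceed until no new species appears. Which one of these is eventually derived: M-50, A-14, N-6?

A-14

M-14 present → L-41 forms (Rx 4).
L-41 present → E-21 forms (Rx 9).
E-21 and D-63 present → A-14 forms (Rx 8).
No rule produces N-6, and it is not given. M-50 would need D-33 and D-63 (Rx 3), but D-33 never forms.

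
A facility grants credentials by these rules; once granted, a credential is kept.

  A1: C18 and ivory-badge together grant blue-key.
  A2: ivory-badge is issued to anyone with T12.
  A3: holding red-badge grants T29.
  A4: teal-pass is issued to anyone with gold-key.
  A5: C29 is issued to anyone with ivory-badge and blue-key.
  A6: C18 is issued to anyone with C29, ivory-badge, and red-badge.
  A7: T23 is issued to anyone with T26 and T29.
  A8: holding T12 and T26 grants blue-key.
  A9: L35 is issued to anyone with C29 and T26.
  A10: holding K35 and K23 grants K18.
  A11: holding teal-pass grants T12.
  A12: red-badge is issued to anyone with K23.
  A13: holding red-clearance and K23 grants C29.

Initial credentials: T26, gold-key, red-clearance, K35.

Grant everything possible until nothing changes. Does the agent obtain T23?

No

T23 would need T26 and T29 (A7), but T29 is never granted.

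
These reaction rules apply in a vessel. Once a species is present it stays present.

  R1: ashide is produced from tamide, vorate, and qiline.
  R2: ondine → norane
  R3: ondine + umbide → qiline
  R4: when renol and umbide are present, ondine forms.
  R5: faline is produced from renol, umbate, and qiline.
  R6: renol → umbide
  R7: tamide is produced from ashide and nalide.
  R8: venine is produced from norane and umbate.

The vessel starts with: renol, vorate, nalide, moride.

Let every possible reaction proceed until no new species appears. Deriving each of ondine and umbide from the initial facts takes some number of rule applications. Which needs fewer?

umbide

umbide: renol present → umbide forms (R6). [1 rule application]
ondine: renol present → umbide forms (R6). renol and umbide present → ondine forms (R4). [2 rule applications]
umbide needs fewer.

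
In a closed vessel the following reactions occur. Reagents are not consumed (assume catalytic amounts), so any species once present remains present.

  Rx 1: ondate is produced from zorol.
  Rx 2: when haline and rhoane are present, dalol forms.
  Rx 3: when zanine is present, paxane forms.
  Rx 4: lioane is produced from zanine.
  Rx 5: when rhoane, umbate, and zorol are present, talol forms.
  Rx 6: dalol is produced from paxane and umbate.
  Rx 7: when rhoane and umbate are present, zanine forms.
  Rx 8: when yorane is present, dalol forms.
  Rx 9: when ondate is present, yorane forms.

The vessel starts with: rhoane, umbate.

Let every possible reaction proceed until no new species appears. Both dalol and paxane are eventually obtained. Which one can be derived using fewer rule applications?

paxane: rhoane and umbate present → zanine forms (Rx 7). zanine present → paxane forms (Rx 3). [2 rule applications]
dalol: rhoane and umbate present → zanine forms (Rx 7). zanine present → paxane forms (Rx 3). paxane and umbate present → dalol forms (Rx 6). [3 rule applications]
paxane needs fewer.

paxane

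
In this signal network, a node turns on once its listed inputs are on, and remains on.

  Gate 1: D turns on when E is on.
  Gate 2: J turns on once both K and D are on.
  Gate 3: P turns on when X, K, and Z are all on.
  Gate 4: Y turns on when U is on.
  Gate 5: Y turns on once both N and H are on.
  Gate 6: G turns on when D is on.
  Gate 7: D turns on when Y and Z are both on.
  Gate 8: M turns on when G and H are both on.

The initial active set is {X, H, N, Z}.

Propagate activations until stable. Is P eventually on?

P would need X, K, and Z (Gate 3), but K never turns on.

No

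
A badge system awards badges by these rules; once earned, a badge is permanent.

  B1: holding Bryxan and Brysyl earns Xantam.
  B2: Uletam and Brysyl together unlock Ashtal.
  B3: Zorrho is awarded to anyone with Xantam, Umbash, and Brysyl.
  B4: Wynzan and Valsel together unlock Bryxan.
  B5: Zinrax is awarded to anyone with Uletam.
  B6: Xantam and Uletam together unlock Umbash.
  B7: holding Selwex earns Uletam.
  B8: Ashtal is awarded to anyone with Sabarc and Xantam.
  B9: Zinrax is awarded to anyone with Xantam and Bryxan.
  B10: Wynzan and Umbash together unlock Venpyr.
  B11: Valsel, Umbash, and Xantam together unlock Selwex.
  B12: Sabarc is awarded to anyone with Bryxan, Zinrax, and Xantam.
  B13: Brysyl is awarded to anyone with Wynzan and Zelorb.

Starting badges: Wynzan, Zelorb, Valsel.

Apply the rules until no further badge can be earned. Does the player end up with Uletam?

Uletam would need Selwex (B7), but Selwex is never earned.

No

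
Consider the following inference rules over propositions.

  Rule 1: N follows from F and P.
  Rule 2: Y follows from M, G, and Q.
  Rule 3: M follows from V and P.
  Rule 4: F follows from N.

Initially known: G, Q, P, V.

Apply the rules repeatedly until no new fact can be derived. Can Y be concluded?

From V and P, Rule 3 gives M.
M, G, and Q hold, so Y follows (Rule 2).

Yes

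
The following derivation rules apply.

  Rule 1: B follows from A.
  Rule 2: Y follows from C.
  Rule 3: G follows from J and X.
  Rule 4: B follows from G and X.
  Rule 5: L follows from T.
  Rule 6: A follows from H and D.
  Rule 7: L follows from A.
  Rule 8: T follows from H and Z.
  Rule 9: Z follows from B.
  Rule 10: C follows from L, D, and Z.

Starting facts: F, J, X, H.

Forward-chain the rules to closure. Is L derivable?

J and X hold, so G follows (Rule 3).
From G and X, Rule 4 gives B.
B holds, so Z follows (Rule 9).
From H and Z, Rule 8 gives T.
T holds, so L follows (Rule 5).

Yes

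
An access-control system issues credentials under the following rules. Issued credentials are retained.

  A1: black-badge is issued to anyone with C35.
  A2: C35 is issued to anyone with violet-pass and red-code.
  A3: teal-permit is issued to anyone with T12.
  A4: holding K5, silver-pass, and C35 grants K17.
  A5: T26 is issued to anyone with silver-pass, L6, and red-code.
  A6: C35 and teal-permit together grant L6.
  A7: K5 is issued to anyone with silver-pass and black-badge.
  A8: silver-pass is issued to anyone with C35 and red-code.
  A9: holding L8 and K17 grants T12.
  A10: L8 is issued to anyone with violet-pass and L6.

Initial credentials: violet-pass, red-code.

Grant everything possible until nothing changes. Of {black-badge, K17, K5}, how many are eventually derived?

3

Holding violet-pass and red-code grants C35 (A2).
Holding C35 and red-code grants silver-pass (A8).
Holding C35 grants black-badge (A1).
Holding silver-pass and black-badge grants K5 (A7).
Holding K5, silver-pass, and C35 grants K17 (A4).
black-badge: reached.
K17: reached.
K5: reached.
All 3 are reached.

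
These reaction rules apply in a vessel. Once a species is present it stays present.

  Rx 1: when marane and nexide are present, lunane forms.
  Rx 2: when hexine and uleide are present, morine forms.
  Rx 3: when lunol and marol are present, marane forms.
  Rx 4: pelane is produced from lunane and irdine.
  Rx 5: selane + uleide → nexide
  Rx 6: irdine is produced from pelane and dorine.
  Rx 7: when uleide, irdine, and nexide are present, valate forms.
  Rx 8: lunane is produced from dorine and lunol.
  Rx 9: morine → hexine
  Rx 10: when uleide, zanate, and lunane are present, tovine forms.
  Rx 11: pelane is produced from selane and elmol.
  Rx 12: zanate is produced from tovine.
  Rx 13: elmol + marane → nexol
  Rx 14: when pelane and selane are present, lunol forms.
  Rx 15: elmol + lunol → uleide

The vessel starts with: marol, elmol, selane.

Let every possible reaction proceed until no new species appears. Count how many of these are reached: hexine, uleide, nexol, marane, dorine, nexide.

selane and elmol present → pelane forms (Rx 11).
pelane and selane present → lunol forms (Rx 14).
elmol and lunol present → uleide forms (Rx 15).
lunol and marol present → marane forms (Rx 3).
elmol and marane present → nexol forms (Rx 13).
selane and uleide present → nexide forms (Rx 5).
hexine would need morine (Rx 9), but morine never forms.
uleide: reached.
nexol: reached.
marane: reached.
No rule produces dorine, and it is not given.
nexide: reached.
Reached: uleide, nexol, marane, and nexide — 4 of the 6.

4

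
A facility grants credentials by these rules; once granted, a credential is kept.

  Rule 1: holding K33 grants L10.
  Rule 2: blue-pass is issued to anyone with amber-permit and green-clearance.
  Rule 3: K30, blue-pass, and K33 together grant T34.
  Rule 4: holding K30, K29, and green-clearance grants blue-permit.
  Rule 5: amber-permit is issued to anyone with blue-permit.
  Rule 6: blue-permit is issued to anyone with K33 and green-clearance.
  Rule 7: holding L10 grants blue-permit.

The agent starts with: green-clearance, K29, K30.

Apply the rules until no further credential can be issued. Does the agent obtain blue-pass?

Yes

Holding K30, K29, and green-clearance grants blue-permit (Rule 4).
Holding blue-permit grants amber-permit (Rule 5).
Holding amber-permit and green-clearance grants blue-pass (Rule 2).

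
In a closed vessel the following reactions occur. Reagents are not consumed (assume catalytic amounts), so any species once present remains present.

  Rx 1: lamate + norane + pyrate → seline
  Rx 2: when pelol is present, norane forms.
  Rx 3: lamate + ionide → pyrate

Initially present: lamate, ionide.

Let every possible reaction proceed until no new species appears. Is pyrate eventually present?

lamate and ionide present → pyrate forms (Rx 3).

Yes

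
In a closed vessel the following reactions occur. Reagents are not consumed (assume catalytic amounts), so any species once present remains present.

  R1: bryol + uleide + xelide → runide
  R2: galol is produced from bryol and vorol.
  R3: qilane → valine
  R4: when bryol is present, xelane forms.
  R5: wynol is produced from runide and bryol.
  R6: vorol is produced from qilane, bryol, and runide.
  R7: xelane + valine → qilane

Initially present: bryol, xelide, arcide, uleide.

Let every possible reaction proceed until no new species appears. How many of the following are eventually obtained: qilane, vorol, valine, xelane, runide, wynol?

3

bryol, uleide, and xelide present → runide forms (R1).
bryol present → xelane forms (R4).
runide and bryol present → wynol forms (R5).
qilane would need xelane and valine (R7), but valine never forms.
vorol would need qilane, bryol, and runide (R6), but qilane never forms.
valine would need qilane (R3), but qilane never forms.
xelane: reached.
runide: reached.
wynol: reached.
Reached: xelane, runide, and wynol — 3 of the 6.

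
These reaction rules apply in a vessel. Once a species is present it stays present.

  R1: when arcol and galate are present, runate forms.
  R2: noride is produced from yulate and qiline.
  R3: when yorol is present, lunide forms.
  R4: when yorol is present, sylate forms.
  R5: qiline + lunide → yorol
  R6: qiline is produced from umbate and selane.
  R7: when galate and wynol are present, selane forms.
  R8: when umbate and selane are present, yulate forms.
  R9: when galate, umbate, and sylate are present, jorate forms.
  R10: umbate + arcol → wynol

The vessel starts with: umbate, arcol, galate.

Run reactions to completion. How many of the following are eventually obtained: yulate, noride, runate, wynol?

arcol and galate present → runate forms (R1).
umbate and arcol present → wynol forms (R10).
galate and wynol present → selane forms (R7).
umbate and selane present → qiline forms (R6).
umbate and selane present → yulate forms (R8).
yulate and qiline present → noride forms (R2).
yulate: reached.
noride: reached.
runate: reached.
wynol: reached.
All 4 are reached.

4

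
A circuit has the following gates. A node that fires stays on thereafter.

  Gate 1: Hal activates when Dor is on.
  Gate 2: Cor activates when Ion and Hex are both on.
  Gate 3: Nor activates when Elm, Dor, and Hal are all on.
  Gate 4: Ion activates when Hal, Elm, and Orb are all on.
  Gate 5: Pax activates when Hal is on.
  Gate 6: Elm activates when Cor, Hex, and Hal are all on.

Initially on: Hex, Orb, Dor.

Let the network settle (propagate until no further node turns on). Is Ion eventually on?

Ion would need Hal, Elm, and Orb (Gate 4), but Elm never turns on.

No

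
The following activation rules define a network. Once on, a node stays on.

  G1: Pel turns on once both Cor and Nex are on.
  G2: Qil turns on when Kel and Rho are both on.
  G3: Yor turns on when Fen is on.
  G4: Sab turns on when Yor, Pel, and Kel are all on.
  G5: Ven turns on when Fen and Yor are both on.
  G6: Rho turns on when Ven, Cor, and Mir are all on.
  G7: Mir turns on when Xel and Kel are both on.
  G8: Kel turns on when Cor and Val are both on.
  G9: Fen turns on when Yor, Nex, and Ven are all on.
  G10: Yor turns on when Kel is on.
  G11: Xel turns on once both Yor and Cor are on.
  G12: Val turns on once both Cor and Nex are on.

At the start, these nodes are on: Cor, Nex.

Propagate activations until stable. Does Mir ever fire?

G12: Cor and Nex on → Val on.
G8: Cor and Val on → Kel on.
Kel is on, so Yor turns on (G10).
Yor and Cor are on, so Xel turns on (G11).
G7: Xel and Kel on → Mir on.

Yes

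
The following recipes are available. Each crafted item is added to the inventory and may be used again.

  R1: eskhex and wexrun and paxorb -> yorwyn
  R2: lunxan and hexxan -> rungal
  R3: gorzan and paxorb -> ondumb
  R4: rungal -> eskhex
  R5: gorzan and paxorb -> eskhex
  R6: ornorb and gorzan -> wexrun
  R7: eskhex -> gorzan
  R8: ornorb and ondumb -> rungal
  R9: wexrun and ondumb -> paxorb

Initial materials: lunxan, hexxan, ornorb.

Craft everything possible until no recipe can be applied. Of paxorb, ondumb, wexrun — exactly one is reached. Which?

lunxan and hexxan -> rungal (R2).
rungal -> eskhex (R4).
eskhex -> gorzan (R7).
ornorb and gorzan -> wexrun (R6).
ondumb would need gorzan and paxorb (R3), but paxorb is never obtained. paxorb would need wexrun and ondumb (R9), but ondumb is never obtained.

wexrun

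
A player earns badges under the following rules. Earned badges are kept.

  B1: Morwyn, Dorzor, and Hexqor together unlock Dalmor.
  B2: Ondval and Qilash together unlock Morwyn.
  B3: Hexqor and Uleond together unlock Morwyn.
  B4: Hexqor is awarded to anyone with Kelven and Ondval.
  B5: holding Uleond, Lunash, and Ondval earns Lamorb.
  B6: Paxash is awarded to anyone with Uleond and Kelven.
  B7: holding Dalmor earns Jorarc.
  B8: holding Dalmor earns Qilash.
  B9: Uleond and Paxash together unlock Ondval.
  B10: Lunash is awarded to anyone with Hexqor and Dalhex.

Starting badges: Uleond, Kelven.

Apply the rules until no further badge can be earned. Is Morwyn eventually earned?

Yes

With Uleond and Kelven, Paxash is earned (B6).
With Uleond and Paxash, Ondval is earned (B9).
With Kelven and Ondval, Hexqor is earned (B4).
With Hexqor and Uleond, Morwyn is earned (B3).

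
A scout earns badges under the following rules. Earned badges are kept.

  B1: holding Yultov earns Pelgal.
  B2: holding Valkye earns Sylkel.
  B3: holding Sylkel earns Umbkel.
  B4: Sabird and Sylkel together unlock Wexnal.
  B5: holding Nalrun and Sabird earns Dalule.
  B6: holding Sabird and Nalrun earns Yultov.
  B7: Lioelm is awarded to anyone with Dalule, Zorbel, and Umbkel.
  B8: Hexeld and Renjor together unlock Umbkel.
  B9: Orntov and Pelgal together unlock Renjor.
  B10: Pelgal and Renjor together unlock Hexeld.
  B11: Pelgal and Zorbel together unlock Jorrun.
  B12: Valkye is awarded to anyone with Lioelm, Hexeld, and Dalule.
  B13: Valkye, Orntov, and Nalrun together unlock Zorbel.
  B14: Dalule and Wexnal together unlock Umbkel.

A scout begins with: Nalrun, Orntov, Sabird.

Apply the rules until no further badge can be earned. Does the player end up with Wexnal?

No

Wexnal would need Sabird and Sylkel (B4), but Sylkel is never earned.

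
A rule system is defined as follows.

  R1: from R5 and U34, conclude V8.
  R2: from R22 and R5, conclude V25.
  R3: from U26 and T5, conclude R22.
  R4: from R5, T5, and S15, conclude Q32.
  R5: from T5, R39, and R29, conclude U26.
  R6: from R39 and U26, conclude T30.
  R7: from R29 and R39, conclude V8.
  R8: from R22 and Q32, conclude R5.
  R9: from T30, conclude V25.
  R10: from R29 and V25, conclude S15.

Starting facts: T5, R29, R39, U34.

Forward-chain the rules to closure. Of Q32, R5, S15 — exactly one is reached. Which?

S15

T5, R39, and R29 hold, so U26 follows (R5).
R39 and U26 hold, so T30 follows (R6).
T30 holds, so V25 follows (R9).
R29 and V25 hold, so S15 follows (R10).
R5 would need R22 and Q32 (R8), but Q32 is never established. Q32 would need R5, T5, and S15 (R4), but R5 is never established.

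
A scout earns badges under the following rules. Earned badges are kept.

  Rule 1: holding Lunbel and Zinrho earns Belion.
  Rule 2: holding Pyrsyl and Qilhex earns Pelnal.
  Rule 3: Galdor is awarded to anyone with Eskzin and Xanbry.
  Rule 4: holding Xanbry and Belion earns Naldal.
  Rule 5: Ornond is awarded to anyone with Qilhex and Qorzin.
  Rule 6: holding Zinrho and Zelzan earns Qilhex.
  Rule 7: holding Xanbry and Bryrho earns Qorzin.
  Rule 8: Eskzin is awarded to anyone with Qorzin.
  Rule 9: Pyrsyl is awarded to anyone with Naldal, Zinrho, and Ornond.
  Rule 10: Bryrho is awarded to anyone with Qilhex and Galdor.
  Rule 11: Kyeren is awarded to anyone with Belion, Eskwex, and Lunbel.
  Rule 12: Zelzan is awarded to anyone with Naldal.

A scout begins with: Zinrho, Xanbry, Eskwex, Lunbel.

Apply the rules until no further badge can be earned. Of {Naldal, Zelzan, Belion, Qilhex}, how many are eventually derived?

4

With Lunbel and Zinrho, Belion is earned (Rule 1).
With Xanbry and Belion, Naldal is earned (Rule 4).
With Naldal, Zelzan is earned (Rule 12).
With Zinrho and Zelzan, Qilhex is earned (Rule 6).
Naldal: reached.
Zelzan: reached.
Belion: reached.
Qilhex: reached.
All 4 are reached.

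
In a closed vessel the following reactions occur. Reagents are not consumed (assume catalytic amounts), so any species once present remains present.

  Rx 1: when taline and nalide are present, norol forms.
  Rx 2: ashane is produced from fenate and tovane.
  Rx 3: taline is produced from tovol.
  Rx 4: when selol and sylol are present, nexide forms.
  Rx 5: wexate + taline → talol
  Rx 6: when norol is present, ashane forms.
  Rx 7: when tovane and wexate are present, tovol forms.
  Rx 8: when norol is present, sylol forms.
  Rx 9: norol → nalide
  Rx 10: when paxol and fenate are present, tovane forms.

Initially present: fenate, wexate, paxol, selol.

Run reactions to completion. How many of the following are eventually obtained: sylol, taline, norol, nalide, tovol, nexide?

2

paxol and fenate present → tovane forms (Rx 10).
tovane and wexate present → tovol forms (Rx 7).
tovol present → taline forms (Rx 3).
sylol would need norol (Rx 8), but norol never forms.
taline: reached.
norol would need taline and nalide (Rx 1), but nalide never forms.
nalide would need norol (Rx 9), but norol never forms.
tovol: reached.
nexide would need selol and sylol (Rx 4), but sylol never forms.
Reached: taline and tovol — 2 of the 6.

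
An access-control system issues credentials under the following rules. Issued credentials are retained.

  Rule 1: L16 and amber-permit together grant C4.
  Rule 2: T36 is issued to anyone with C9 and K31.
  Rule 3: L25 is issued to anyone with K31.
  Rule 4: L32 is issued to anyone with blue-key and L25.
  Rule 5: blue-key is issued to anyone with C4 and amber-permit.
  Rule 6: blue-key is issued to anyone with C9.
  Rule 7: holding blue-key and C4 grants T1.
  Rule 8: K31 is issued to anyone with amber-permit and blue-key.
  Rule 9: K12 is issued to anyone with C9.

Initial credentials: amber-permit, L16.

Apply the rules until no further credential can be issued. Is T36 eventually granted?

No

T36 would need C9 and K31 (Rule 2), but C9 is never granted.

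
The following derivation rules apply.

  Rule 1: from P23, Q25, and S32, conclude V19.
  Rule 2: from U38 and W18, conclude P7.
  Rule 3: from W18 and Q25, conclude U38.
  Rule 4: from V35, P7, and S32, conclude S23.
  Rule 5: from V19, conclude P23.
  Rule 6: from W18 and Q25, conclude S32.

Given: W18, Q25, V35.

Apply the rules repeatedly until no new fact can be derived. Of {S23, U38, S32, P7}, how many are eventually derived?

4

W18 and Q25 hold, so S32 follows (Rule 6).
W18 and Q25 hold, so U38 follows (Rule 3).
From U38 and W18, Rule 2 gives P7.
From V35, P7, and S32, Rule 4 gives S23.
S23: reached.
U38: reached.
S32: reached.
P7: reached.
All 4 are reached.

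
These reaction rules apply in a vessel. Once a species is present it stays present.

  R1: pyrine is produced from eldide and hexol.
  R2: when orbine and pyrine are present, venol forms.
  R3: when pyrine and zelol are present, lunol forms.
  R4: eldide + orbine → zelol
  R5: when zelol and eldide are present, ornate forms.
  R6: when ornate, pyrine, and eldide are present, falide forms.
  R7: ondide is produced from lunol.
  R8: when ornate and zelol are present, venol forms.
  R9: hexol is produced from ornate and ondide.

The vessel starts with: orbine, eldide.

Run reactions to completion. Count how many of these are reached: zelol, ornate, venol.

eldide and orbine present → zelol forms (R4).
zelol and eldide present → ornate forms (R5).
ornate and zelol present → venol forms (R8).
zelol: reached.
ornate: reached.
venol: reached.
All 3 are reached.

3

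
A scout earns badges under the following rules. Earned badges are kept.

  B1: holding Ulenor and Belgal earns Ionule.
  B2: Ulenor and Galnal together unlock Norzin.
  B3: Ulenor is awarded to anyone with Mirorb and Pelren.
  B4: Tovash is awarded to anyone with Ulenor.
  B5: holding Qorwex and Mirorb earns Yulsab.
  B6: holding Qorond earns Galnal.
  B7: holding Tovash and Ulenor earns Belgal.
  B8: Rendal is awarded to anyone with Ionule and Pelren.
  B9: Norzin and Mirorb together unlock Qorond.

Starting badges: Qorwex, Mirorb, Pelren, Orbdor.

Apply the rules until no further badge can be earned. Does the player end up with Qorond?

Qorond would need Norzin and Mirorb (B9), but Norzin is never earned.

No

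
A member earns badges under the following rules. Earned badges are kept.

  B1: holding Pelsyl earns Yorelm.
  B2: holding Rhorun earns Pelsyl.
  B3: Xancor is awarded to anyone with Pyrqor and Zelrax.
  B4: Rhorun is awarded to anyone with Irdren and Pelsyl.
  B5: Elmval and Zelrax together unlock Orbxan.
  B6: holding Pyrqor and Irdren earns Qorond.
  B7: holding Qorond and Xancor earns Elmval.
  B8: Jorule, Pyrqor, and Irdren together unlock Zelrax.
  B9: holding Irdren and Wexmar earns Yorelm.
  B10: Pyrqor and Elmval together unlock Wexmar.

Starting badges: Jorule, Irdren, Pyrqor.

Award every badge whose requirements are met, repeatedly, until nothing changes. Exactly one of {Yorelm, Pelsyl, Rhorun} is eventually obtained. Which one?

With Jorule, Pyrqor, and Irdren, Zelrax is earned (B8).
With Pyrqor and Irdren, Qorond is earned (B6).
With Pyrqor and Zelrax, Xancor is earned (B3).
With Qorond and Xancor, Elmval is earned (B7).
With Pyrqor and Elmval, Wexmar is earned (B10).
With Irdren and Wexmar, Yorelm is earned (B9).
Rhorun would need Irdren and Pelsyl (B4), but Pelsyl is never earned. Pelsyl would need Rhorun (B2), but Rhorun is never earned.

Yorelm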